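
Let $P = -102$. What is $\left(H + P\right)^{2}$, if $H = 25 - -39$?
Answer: $1444$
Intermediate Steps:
$H = 64$ ($H = 25 + 39 = 64$)
$\left(H + P\right)^{2} = \left(64 - 102\right)^{2} = \left(-38\right)^{2} = 1444$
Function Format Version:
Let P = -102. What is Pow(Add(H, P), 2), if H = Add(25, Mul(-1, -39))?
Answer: 1444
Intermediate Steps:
H = 64 (H = Add(25, 39) = 64)
Pow(Add(H, P), 2) = Pow(Add(64, -102), 2) = Pow(-38, 2) = 1444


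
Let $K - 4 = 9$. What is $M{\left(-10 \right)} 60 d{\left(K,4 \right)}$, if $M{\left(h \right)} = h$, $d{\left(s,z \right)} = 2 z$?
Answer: $-4800$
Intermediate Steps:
$K = 13$ ($K = 4 + 9 = 13$)
$M{\left(-10 \right)} 60 d{\left(K,4 \right)} = \left(-10\right) 60 \cdot 2 \cdot 4 = \left(-600\right) 8 = -4800$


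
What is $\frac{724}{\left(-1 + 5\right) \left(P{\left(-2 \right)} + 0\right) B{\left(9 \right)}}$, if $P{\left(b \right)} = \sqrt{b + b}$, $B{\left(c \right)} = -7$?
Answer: $\frac{181 i}{14} \approx 12.929 i$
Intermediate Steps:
$P{\left(b \right)} = \sqrt{2} \sqrt{b}$ ($P{\left(b \right)} = \sqrt{2 b} = \sqrt{2} \sqrt{b}$)
$\frac{724}{\left(-1 + 5\right) \left(P{\left(-2 \right)} + 0\right) B{\left(9 \right)}} = \frac{724}{\left(-1 + 5\right) \left(\sqrt{2} \sqrt{-2} + 0\right) \left(-7\right)} = \frac{724}{4 \left(\sqrt{2} i \sqrt{2} + 0\right) \left(-7\right)} = \frac{724}{4 \left(2 i + 0\right) \left(-7\right)} = \frac{724}{4 \cdot 2 i \left(-7\right)} = \frac{724}{8 i \left(-7\right)} = \frac{724}{\left(-56\right) i} = 724 \frac{i}{56} = \frac{181 i}{14}$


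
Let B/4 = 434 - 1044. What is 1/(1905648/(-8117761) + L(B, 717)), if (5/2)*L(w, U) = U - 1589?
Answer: -40588805/14166903424 ≈ -0.0028650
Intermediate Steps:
B = -2440 (B = 4*(434 - 1044) = 4*(-610) = -2440)
L(w, U) = -3178/5 + 2*U/5 (L(w, U) = 2*(U - 1589)/5 = 2*(-1589 + U)/5 = -3178/5 + 2*U/5)
1/(1905648/(-8117761) + L(B, 717)) = 1/(1905648/(-8117761) + (-3178/5 + (2/5)*717)) = 1/(1905648*(-1/8117761) + (-3178/5 + 1434/5)) = 1/(-1905648/8117761 - 1744/5) = 1/(-14166903424/40588805) = -40588805/14166903424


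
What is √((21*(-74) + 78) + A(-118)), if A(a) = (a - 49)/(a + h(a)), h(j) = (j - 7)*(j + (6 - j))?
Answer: I*√277977217/434 ≈ 38.416*I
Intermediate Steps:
h(j) = -42 + 6*j (h(j) = (-7 + j)*6 = -42 + 6*j)
A(a) = (-49 + a)/(-42 + 7*a) (A(a) = (a - 49)/(a + (-42 + 6*a)) = (-49 + a)/(-42 + 7*a))
√((21*(-74) + 78) + A(-118)) = √((21*(-74) + 78) + (-49 - 118)/(7*(-6 - 118))) = √((-1554 + 78) + (⅐)*(-167)/(-124)) = √(-1476 + (⅐)*(-1/124)*(-167)) = √(-1476 + 167/868) = √(-1281001/868) = I*√277977217/434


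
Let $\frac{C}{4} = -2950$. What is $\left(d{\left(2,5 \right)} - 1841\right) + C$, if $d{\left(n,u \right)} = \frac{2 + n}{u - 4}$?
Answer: $-13637$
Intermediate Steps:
$C = -11800$ ($C = 4 \left(-2950\right) = -11800$)
$d{\left(n,u \right)} = \frac{2 + n}{-4 + u}$
$\left(d{\left(2,5 \right)} - 1841\right) + C = \left(\frac{2 + 2}{-4 + 5} - 1841\right) - 11800 = \left(1^{-1} \cdot 4 - 1841\right) - 11800 = \left(1 \cdot 4 - 1841\right) - 11800 = \left(4 - 1841\right) - 11800 = -1837 - 11800 = -13637$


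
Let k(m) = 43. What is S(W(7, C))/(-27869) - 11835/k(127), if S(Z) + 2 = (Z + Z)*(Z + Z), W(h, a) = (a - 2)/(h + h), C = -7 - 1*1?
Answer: -16161651221/58719983 ≈ -275.23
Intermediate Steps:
C = -8 (C = -7 - 1 = -8)
W(h, a) = (-2 + a)/(2*h) (W(h, a) = (-2 + a)/((2*h)) = (-2 + a)*(1/(2*h)) = (-2 + a)/(2*h))
S(Z) = -2 + 4*Z² (S(Z) = -2 + (Z + Z)*(Z + Z) = -2 + (2*Z)*(2*Z) = -2 + 4*Z²)
S(W(7, C))/(-27869) - 11835/k(127) = (-2 + 4*((½)*(-2 - 8)/7)²)/(-27869) - 11835/43 = (-2 + 4*((½)*(⅐)*(-10))²)*(-1/27869) - 11835*1/43 = (-2 + 4*(-5/7)²)*(-1/27869) - 11835/43 = (-2 + 4*(25/49))*(-1/27869) - 11835/43 = (-2 + 100/49)*(-1/27869) - 11835/43 = (2/49)*(-1/27869) - 11835/43 = -2/1365581 - 11835/43 = -16161651221/58719983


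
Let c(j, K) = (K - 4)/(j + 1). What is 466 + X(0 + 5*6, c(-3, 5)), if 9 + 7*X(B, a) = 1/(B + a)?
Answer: 191929/413 ≈ 464.72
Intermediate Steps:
c(j, K) = (-4 + K)/(1 + j)
X(B, a) = -9/7 + 1/(7*(B + a))
466 + X(0 + 5*6, c(-3, 5)) = 466 + (1 - 9*(0 + 5*6) - 9*(-4 + 5)/(1 - 3))/(7*((0 + 5*6) + (-4 + 5)/(1 - 3))) = 466 + (1 - 9*(0 + 30) - 9/(-2))/(7*((0 + 30) + 1/(-2))) = 466 + (1 - 9*30 - (-9)/2)/(7*(30 - ½*1)) = 466 + (1 - 270 - 9*(-½))/(7*(30 - ½)) = 466 + (1 - 270 + 9/2)/(7*(59/2)) = 466 + (⅐)*(2/59)*(-529/2) = 466 - 529/413 = 191929/413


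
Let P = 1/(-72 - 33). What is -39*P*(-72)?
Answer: -936/35 ≈ -26.743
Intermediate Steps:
P = -1/105 (P = 1/(-105) = -1/105 ≈ -0.0095238)
-39*P*(-72) = -39*(-1/105)*(-72) = (13/35)*(-72) = -936/35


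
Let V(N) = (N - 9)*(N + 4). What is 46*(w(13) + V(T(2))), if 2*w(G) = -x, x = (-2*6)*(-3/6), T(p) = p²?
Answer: -1978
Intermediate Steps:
x = 6 (x = -(-36)/6 = -12*(-½) = 6)
V(N) = (-9 + N)*(4 + N)
w(G) = -3 (w(G) = (-1*6)/2 = (½)*(-6) = -3)
46*(w(13) + V(T(2))) = 46*(-3 + (-36 + (2²)² - 5*2²)) = 46*(-3 + (-36 + 4² - 5*4)) = 46*(-3 + (-36 + 16 - 20)) = 46*(-3 - 40) = 46*(-43) = -1978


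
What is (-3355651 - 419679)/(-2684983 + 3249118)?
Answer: -58082/8679 ≈ -6.6922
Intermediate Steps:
(-3355651 - 419679)/(-2684983 + 3249118) = -3775330/564135 = -3775330*1/564135 = -58082/8679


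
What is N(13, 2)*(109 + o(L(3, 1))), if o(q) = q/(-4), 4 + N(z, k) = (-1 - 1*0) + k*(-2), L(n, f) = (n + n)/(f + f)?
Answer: -3897/4 ≈ -974.25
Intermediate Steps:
L(n, f) = n/f (L(n, f) = (2*n)/((2*f)) = (2*n)*(1/(2*f)) = n/f)
N(z, k) = -5 - 2*k (N(z, k) = -4 + ((-1 - 1*0) + k*(-2)) = -4 + ((-1 + 0) - 2*k) = -4 + (-1 - 2*k) = -5 - 2*k)
o(q) = -q/4 (o(q) = q*(-¼) = -q/4)
N(13, 2)*(109 + o(L(3, 1))) = (-5 - 2*2)*(109 - 3/(4*1)) = (-5 - 4)*(109 - 3/4) = -9*(109 - ¼*3) = -9*(109 - ¾) = -9*433/4 = -3897/4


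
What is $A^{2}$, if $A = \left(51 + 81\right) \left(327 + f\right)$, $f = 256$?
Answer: $5922225936$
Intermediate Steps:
$A = 76956$ ($A = \left(51 + 81\right) \left(327 + 256\right) = 132 \cdot 583 = 76956$)
$A^{2} = 76956^{2} = 5922225936$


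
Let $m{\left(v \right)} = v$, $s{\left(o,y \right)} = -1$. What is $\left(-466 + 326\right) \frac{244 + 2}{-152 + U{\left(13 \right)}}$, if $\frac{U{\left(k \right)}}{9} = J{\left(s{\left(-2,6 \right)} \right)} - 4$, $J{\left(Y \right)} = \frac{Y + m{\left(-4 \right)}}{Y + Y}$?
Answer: $\frac{68880}{331} \approx 208.1$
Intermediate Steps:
$J{\left(Y \right)} = \frac{-4 + Y}{2 Y}$ ($J{\left(Y \right)} = \frac{Y - 4}{Y + Y} = \frac{-4 + Y}{2 Y}$)
$U{\left(k \right)} = - \frac{27}{2}$ ($U{\left(k \right)} = 9 \left(\frac{-4 - 1}{2 \left(-1\right)} - 4\right) = 9 \left(\frac{1}{2} \left(-1\right) \left(-5\right) - 4\right) = 9 \left(\frac{5}{2} - 4\right) = 9 \left(- \frac{3}{2}\right) = - \frac{27}{2}$)
$\left(-466 + 326\right) \frac{244 + 2}{-152 + U{\left(13 \right)}} = \left(-466 + 326\right) \frac{244 + 2}{-152 - \frac{27}{2}} = - 140 \frac{246}{- \frac{331}{2}} = - 140 \cdot 246 \left(- \frac{2}{331}\right) = \left(-140\right) \left(- \frac{492}{331}\right) = \frac{68880}{331}$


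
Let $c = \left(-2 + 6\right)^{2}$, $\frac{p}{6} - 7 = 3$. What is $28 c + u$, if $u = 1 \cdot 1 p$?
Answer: $508$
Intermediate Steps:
$p = 60$ ($p = 42 + 6 \cdot 3 = 42 + 18 = 60$)
$c = 16$ ($c = 4^{2} = 16$)
$u = 60$ ($u = 1 \cdot 1 \cdot 60 = 1 \cdot 60 = 60$)
$28 c + u = 28 \cdot 16 + 60 = 448 + 60 = 508$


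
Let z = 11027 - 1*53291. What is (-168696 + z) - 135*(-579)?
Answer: -132795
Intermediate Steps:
z = -42264 (z = 11027 - 53291 = -42264)
(-168696 + z) - 135*(-579) = (-168696 - 42264) - 135*(-579) = -210960 + 78165 = -132795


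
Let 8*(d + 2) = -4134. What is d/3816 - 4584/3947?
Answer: -78160201/60247008 ≈ -1.2973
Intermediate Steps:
d = -2075/4 (d = -2 + (⅛)*(-4134) = -2 - 2067/4 = -2075/4 ≈ -518.75)
d/3816 - 4584/3947 = -2075/4/3816 - 4584/3947 = -2075/4*1/3816 - 4584*1/3947 = -2075/15264 - 4584/3947 = -78160201/60247008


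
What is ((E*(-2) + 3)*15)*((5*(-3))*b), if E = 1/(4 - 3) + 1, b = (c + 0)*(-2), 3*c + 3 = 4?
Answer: -150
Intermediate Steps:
c = ⅓ (c = -1 + (⅓)*4 = -1 + 4/3 = ⅓ ≈ 0.33333)
b = -⅔ (b = (⅓ + 0)*(-2) = (⅓)*(-2) = -⅔ ≈ -0.66667)
E = 2 (E = 1/1 + 1 = 1 + 1 = 2)
((E*(-2) + 3)*15)*((5*(-3))*b) = ((2*(-2) + 3)*15)*((5*(-3))*(-⅔)) = ((-4 + 3)*15)*(-15*(-⅔)) = -1*15*10 = -15*10 = -150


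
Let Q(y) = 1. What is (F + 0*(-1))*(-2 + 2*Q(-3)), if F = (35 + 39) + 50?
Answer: 0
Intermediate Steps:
F = 124 (F = 74 + 50 = 124)
(F + 0*(-1))*(-2 + 2*Q(-3)) = (124 + 0*(-1))*(-2 + 2*1) = (124 + 0)*(-2 + 2) = 124*0 = 0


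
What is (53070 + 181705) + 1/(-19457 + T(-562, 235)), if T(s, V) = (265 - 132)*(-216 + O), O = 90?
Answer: 8502376624/36215 ≈ 2.3478e+5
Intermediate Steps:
T(s, V) = -16758 (T(s, V) = (265 - 132)*(-216 + 90) = 133*(-126) = -16758)
(53070 + 181705) + 1/(-19457 + T(-562, 235)) = (53070 + 181705) + 1/(-19457 - 16758) = 234775 + 1/(-36215) = 234775 - 1/36215 = 8502376624/36215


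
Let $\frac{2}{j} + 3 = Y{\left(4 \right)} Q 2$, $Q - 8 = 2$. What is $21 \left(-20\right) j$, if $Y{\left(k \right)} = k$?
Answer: $- \frac{120}{11} \approx -10.909$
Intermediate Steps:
$Q = 10$ ($Q = 8 + 2 = 10$)
$j = \frac{2}{77}$ ($j = \frac{2}{-3 + 4 \cdot 10 \cdot 2} = \frac{2}{-3 + 40 \cdot 2} = \frac{2}{-3 + 80} = \frac{2}{77} \approx 0.025974$)
$21 \left(-20\right) j = 21 \left(-20\right) \frac{2}{77} = \left(-420\right) \frac{2}{77} = - \frac{120}{11}$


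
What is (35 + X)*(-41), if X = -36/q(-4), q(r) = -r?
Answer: -1066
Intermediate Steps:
X = -9 (X = -36/((-1*(-4))) = -36/4 = -36*1/4 = -9)
(35 + X)*(-41) = (35 - 9)*(-41) = 26*(-41) = -1066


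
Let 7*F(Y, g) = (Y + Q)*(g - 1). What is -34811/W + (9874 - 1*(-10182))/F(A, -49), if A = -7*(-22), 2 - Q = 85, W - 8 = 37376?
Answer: -2685996789/66356600 ≈ -40.478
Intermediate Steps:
W = 37384 (W = 8 + 37376 = 37384)
Q = -83 (Q = 2 - 1*85 = 2 - 85 = -83)
A = 154
F(Y, g) = (-1 + g)*(-83 + Y)/7 (F(Y, g) = ((Y - 83)*(g - 1))/7 = ((-83 + Y)*(-1 + g))/7 = ((-1 + g)*(-83 + Y))/7 = (-1 + g)*(-83 + Y)/7)
-34811/W + (9874 - 1*(-10182))/F(A, -49) = -34811/37384 + (9874 - 1*(-10182))/(83/7 - 83/7*(-49) - 1/7*154 + (1/7)*154*(-49)) = -34811*1/37384 + (9874 + 10182)/(83/7 + 581 - 22 - 1078) = -34811/37384 + 20056/(-3550/7) = -34811/37384 + 20056*(-7/3550) = -34811/37384 - 70196/1775 = -2685996789/66356600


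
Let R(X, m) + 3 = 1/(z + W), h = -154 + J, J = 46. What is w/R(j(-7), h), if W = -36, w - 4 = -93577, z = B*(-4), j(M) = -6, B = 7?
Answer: 5988672/193 ≈ 31029.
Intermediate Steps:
h = -108 (h = -154 + 46 = -108)
z = -28 (z = 7*(-4) = -28)
w = -93573 (w = 4 - 93577 = -93573)
R(X, m) = -193/64 (R(X, m) = -3 + 1/(-28 - 36) = -3 + 1/(-64) = -3 - 1/64 = -193/64)
w/R(j(-7), h) = -93573/(-193/64) = -93573*(-64/193) = 5988672/193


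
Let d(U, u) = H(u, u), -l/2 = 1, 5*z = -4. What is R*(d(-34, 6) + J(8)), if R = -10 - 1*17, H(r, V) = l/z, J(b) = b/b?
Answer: -189/2 ≈ -94.500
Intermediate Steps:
z = -⅘ (z = (⅕)*(-4) = -⅘ ≈ -0.80000)
l = -2 (l = -2*1 = -2)
J(b) = 1
H(r, V) = 5/2 (H(r, V) = -2/(-⅘) = -2*(-5/4) = 5/2)
d(U, u) = 5/2
R = -27 (R = -10 - 17 = -27)
R*(d(-34, 6) + J(8)) = -27*(5/2 + 1) = -27*7/2 = -189/2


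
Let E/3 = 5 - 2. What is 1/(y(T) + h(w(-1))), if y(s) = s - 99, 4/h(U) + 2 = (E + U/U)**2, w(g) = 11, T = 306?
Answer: 49/10145 ≈ 0.0048300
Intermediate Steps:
E = 9 (E = 3*(5 - 2) = 3*3 = 9)
h(U) = 2/49 (h(U) = 4/(-2 + (9 + U/U)**2) = 4/(-2 + (9 + 1)**2) = 4/(-2 + 10**2) = 4/(-2 + 100) = 4/98 = 4*(1/98) = 2/49)
y(s) = -99 + s
1/(y(T) + h(w(-1))) = 1/((-99 + 306) + 2/49) = 1/(207 + 2/49) = 1/(10145/49) = 49/10145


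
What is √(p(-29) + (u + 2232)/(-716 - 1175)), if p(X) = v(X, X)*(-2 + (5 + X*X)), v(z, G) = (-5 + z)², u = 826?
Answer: √3488852577306/1891 ≈ 987.76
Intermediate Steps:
p(X) = (-5 + X)²*(3 + X²) (p(X) = (-5 + X)²*(-2 + (5 + X*X)) = (-5 + X)²*(-2 + (5 + X²)) = (-5 + X)²*(3 + X²))
√(p(-29) + (u + 2232)/(-716 - 1175)) = √((-5 - 29)²*(3 + (-29)²) + (826 + 2232)/(-716 - 1175)) = √((-34)²*(3 + 841) + 3058/(-1891)) = √(1156*844 + 3058*(-1/1891)) = √(975664 - 3058/1891) = √(1844977566/1891) = √3488852577306/1891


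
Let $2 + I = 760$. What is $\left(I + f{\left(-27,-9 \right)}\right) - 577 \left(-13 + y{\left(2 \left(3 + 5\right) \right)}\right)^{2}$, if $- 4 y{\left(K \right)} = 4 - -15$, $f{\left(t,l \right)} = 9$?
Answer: $- \frac{2896385}{16} \approx -1.8102 \cdot 10^{5}$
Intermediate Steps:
$I = 758$ ($I = -2 + 760 = 758$)
$y{\left(K \right)} = - \frac{19}{4}$ ($y{\left(K \right)} = - \frac{4 - -15}{4} = - \frac{4 + 15}{4} = \left(- \frac{1}{4}\right) 19 = - \frac{19}{4}$)
$\left(I + f{\left(-27,-9 \right)}\right) - 577 \left(-13 + y{\left(2 \left(3 + 5\right) \right)}\right)^{2} = \left(758 + 9\right) - 577 \left(-13 - \frac{19}{4}\right)^{2} = 767 - 577 \left(- \frac{71}{4}\right)^{2} = 767 - \frac{2908657}{16} = - \frac{2896385}{16}$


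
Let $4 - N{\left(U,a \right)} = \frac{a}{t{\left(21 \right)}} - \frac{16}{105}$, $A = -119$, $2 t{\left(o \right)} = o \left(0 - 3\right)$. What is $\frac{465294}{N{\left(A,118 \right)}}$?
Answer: $\frac{73283805}{1244} \approx 58910.0$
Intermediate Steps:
$t{\left(o \right)} = - \frac{3 o}{2}$ ($t{\left(o \right)} = \frac{o \left(0 - 3\right)}{2} = \frac{o \left(-3\right)}{2} = \frac{\left(-3\right) o}{2} = - \frac{3 o}{2}$)
$N{\left(U,a \right)} = \frac{436}{105} + \frac{2 a}{63}$ ($N{\left(U,a \right)} = 4 - \left(\frac{a}{\left(- \frac{3}{2}\right) 21} - \frac{16}{105}\right) = 4 - \left(\frac{a}{- \frac{63}{2}} - \frac{16}{105}\right) = 4 - \left(a \left(- \frac{2}{63}\right) - \frac{16}{105}\right) = 4 - \left(- \frac{2 a}{63} - \frac{16}{105}\right) = 4 - \left(- \frac{16}{105} - \frac{2 a}{63}\right) = 4 + \left(\frac{16}{105} + \frac{2 a}{63}\right) = \frac{436}{105} + \frac{2 a}{63}$)
$\frac{465294}{N{\left(A,118 \right)}} = \frac{465294}{\frac{436}{105} + \frac{2}{63} \cdot 118} = \frac{465294}{\frac{436}{105} + \frac{236}{63}} = \frac{465294}{\frac{2488}{315}} = 465294 \cdot \frac{315}{2488} = \frac{73283805}{1244}$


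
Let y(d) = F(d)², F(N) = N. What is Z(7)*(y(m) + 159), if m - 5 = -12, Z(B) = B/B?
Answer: 208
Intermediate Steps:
Z(B) = 1
m = -7 (m = 5 - 12 = -7)
y(d) = d²
Z(7)*(y(m) + 159) = 1*((-7)² + 159) = 1*(49 + 159) = 1*208 = 208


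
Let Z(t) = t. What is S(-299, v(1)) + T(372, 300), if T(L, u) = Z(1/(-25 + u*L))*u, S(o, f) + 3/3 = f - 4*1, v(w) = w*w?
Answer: -17840/4463 ≈ -3.9973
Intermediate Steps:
v(w) = w²
S(o, f) = -5 + f (S(o, f) = -1 + (f - 4*1) = -1 + (f - 4) = -1 + (-4 + f) = -5 + f)
T(L, u) = u/(-25 + L*u) (T(L, u) = u/(-25 + u*L) = u/(-25 + L*u))
S(-299, v(1)) + T(372, 300) = (-5 + 1²) + 300/(-25 + 372*300) = (-5 + 1) + 300/(-25 + 111600) = -4 + 300/111575 = -4 + 300*(1/111575) = -4 + 12/4463 = -17840/4463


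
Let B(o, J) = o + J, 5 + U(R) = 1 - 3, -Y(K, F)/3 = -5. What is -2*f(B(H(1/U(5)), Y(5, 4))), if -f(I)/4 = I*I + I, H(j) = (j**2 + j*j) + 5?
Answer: 8099536/2401 ≈ 3373.4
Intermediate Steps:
Y(K, F) = 15 (Y(K, F) = -3*(-5) = 15)
U(R) = -7 (U(R) = -5 + (1 - 3) = -5 - 2 = -7)
H(j) = 5 + 2*j**2 (H(j) = (j**2 + j**2) + 5 = 2*j**2 + 5 = 5 + 2*j**2)
B(o, J) = J + o
f(I) = -4*I - 4*I**2 (f(I) = -4*(I*I + I) = -4*(I**2 + I) = -4*(I + I**2) = -4*I - 4*I**2)
-2*f(B(H(1/U(5)), Y(5, 4))) = -(-8)*(15 + (5 + 2*(1/(-7))**2))*(1 + (15 + (5 + 2*(1/(-7))**2))) = -(-8)*(15 + (5 + 2*(-1/7)**2))*(1 + (15 + (5 + 2*(-1/7)**2))) = -(-8)*(15 + (5 + 2*(1/49)))*(1 + (15 + (5 + 2*(1/49)))) = -(-8)*(15 + (5 + 2/49))*(1 + (15 + (5 + 2/49))) = -(-8)*(15 + 247/49)*(1 + (15 + 247/49)) = -(-8)*982*(1 + 982/49)/49 = -(-8)*982*1031/(49*49) = -2*(-4049768/2401) = 8099536/2401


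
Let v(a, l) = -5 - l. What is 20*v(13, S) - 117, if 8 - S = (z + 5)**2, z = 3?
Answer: 903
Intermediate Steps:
S = -56 (S = 8 - (3 + 5)**2 = 8 - 1*8**2 = 8 - 1*64 = 8 - 64 = -56)
20*v(13, S) - 117 = 20*(-5 - 1*(-56)) - 117 = 20*(-5 + 56) - 117 = 20*51 - 117 = 1020 - 117 = 903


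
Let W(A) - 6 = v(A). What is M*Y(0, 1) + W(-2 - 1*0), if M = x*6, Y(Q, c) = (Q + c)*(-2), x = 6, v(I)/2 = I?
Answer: -70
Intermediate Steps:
v(I) = 2*I
Y(Q, c) = -2*Q - 2*c
M = 36 (M = 6*6 = 36)
W(A) = 6 + 2*A
M*Y(0, 1) + W(-2 - 1*0) = 36*(-2*0 - 2*1) + (6 + 2*(-2 - 1*0)) = 36*(0 - 2) + (6 + 2*(-2 + 0)) = 36*(-2) + (6 + 2*(-2)) = -72 + (6 - 4) = -72 + 2 = -70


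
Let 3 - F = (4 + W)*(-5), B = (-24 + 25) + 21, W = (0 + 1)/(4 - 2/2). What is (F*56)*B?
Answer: 91168/3 ≈ 30389.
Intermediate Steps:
W = 1/3 (W = 1/(4 - 2*1/2) = 1/(4 - 1) = 1/3 ≈ 0.33333)
B = 22 (B = 1 + 21 = 22)
F = 74/3 (F = 3 - (4 + 1/3)*(-5) = 3 - 13*(-5)/3 = 3 - 1*(-65/3) = 3 + 65/3 = 74/3 ≈ 24.667)
(F*56)*B = ((74/3)*56)*22 = (4144/3)*22 = 91168/3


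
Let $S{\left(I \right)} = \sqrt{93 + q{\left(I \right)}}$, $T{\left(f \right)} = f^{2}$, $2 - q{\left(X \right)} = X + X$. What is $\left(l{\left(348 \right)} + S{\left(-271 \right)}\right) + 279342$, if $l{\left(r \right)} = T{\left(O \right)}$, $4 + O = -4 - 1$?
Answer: $279423 + 7 \sqrt{13} \approx 2.7945 \cdot 10^{5}$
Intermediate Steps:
$O = -9$ ($O = -4 - 5 = -9$)
$q{\left(X \right)} = 2 - 2 X$ ($q{\left(X \right)} = 2 - \left(X + X\right) = 2 - 2 X$)
$S{\left(I \right)} = \sqrt{95 - 2 I}$ ($S{\left(I \right)} = \sqrt{93 - \left(-2 + 2 I\right)} = \sqrt{95 - 2 I}$)
$l{\left(r \right)} = 81$ ($l{\left(r \right)} = \left(-9\right)^{2} = 81$)
$\left(l{\left(348 \right)} + S{\left(-271 \right)}\right) + 279342 = \left(81 + \sqrt{95 - -542}\right) + 279342 = \left(81 + \sqrt{95 + 542}\right) + 279342 = \left(81 + \sqrt{637}\right) + 279342 = \left(81 + 7 \sqrt{13}\right) + 279342 = 279423 + 7 \sqrt{13}$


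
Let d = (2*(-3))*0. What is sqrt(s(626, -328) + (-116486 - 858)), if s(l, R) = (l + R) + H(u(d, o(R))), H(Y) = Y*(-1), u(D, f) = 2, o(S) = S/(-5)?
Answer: 2*I*sqrt(29262) ≈ 342.12*I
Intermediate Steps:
o(S) = -S/5 (o(S) = S*(-1/5) = -S/5)
d = 0 (d = -6*0 = 0)
H(Y) = -Y
s(l, R) = -2 + R + l (s(l, R) = (l + R) - 1*2 = (R + l) - 2 = -2 + R + l)
sqrt(s(626, -328) + (-116486 - 858)) = sqrt((-2 - 328 + 626) + (-116486 - 858)) = sqrt(296 - 117344) = sqrt(-117048) = 2*I*sqrt(29262)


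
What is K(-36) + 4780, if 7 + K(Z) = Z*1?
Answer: 4737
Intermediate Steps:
K(Z) = -7 + Z (K(Z) = -7 + Z*1 = -7 + Z)
K(-36) + 4780 = (-7 - 36) + 4780 = -43 + 4780 = 4737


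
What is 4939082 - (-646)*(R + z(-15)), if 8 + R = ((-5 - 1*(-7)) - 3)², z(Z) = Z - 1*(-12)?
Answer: 4932622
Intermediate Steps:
z(Z) = 12 + Z (z(Z) = Z + 12 = 12 + Z)
R = -7 (R = -8 + ((-5 - 1*(-7)) - 3)² = -8 + ((-5 + 7) - 3)² = -8 + (2 - 3)² = -8 + (-1)² = -8 + 1 = -7)
4939082 - (-646)*(R + z(-15)) = 4939082 - (-646)*(-7 + (12 - 15)) = 4939082 - (-646)*(-7 - 3) = 4939082 - (-646)*(-10) = 4939082 - 1*6460 = 4939082 - 6460 = 4932622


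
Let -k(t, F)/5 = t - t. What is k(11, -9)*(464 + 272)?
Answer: 0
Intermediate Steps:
k(t, F) = 0 (k(t, F) = -5*(t - t) = -5*0 = 0)
k(11, -9)*(464 + 272) = 0*(464 + 272) = 0*736 = 0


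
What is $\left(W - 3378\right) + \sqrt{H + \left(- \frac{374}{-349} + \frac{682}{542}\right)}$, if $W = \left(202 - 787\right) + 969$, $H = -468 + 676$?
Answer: $-2994 + \frac{\sqrt{1881440658305}}{94579} \approx -2979.5$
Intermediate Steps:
$H = 208$
$W = 384$ ($W = -585 + 969 = 384$)
$\left(W - 3378\right) + \sqrt{H + \left(- \frac{374}{-349} + \frac{682}{542}\right)} = \left(384 - 3378\right) + \sqrt{208 + \left(- \frac{374}{-349} + \frac{682}{542}\right)} = -2994 + \sqrt{208 + \left(\left(-374\right) \left(- \frac{1}{349}\right) + 682 \cdot \frac{1}{542}\right)} = -2994 + \sqrt{208 + \left(\frac{374}{349} + \frac{341}{271}\right)} = -2994 + \sqrt{208 + \frac{220363}{94579}} = -2994 + \sqrt{\frac{19892795}{94579}} = -2994 + \frac{\sqrt{1881440658305}}{94579}$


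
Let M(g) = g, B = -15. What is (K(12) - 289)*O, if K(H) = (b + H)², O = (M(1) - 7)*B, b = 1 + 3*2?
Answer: 6480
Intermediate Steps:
b = 7 (b = 1 + 6 = 7)
O = 90 (O = (1 - 7)*(-15) = -6*(-15) = 90)
K(H) = (7 + H)²
(K(12) - 289)*O = ((7 + 12)² - 289)*90 = (19² - 289)*90 = (361 - 289)*90 = 72*90 = 6480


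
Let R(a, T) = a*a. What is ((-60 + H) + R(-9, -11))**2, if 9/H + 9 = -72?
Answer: 35344/81 ≈ 436.35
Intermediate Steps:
H = -1/9 (H = 9/(-9 - 72) = 9/(-81) = 9*(-1/81) = -1/9 ≈ -0.11111)
R(a, T) = a**2
((-60 + H) + R(-9, -11))**2 = ((-60 - 1/9) + (-9)**2)**2 = (-541/9 + 81)**2 = (188/9)**2 = 35344/81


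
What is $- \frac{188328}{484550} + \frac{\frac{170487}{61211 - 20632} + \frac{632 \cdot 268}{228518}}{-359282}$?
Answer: $- \frac{14260501668869671973}{36689613423187544050} \approx -0.38868$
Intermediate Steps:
$- \frac{188328}{484550} + \frac{\frac{170487}{61211 - 20632} + \frac{632 \cdot 268}{228518}}{-359282} = \left(-188328\right) \frac{1}{484550} + \left(\frac{170487}{40579} + 169376 \cdot \frac{1}{228518}\right) \left(- \frac{1}{359282}\right) = - \frac{94164}{242275} + \left(170487 \cdot \frac{1}{40579} + \frac{84688}{114259}\right) \left(- \frac{1}{359282}\right) = - \frac{94164}{242275} + \left(\frac{170487}{40579} + \frac{84688}{114259}\right) \left(- \frac{1}{359282}\right) = - \frac{94164}{242275} + \frac{22916228485}{4636515961} \left(- \frac{1}{359282}\right) = - \frac{94164}{242275} - \frac{22916228485}{1665816727500002} = - \frac{14260501668869671973}{36689613423187544050}$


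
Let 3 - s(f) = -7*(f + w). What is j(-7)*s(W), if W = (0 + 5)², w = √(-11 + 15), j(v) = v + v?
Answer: -2688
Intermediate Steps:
j(v) = 2*v
w = 2 (w = √4 = 2)
W = 25 (W = 5² = 25)
s(f) = 17 + 7*f (s(f) = 3 - (-7)*(f + 2) = 3 - (-7)*(2 + f) = 3 - (-14 - 7*f) = 3 + (14 + 7*f) = 17 + 7*f)
j(-7)*s(W) = (2*(-7))*(17 + 7*25) = -14*(17 + 175) = -14*192 = -2688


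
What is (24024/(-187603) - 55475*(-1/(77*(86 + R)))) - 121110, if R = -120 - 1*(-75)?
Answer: -788116490683/6508381 ≈ -1.2109e+5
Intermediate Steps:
R = -45 (R = -120 + 75 = -45)
(24024/(-187603) - 55475*(-1/(77*(86 + R)))) - 121110 = (24024/(-187603) - 55475*(-1/(77*(86 - 45)))) - 121110 = (24024*(-1/187603) - 55475/((-77*41))) - 121110 = (-1848/14431 - 55475/(-3157)) - 121110 = (-1848/14431 - 55475*(-1/3157)) - 121110 = (-1848/14431 + 7925/451) - 121110 = 113532227/6508381 - 121110 = -788116490683/6508381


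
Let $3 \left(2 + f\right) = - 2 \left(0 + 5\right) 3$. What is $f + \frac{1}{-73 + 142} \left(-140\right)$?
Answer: $- \frac{968}{69} \approx -14.029$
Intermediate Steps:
$f = -12$ ($f = -2 + \frac{- 2 \left(0 + 5\right) 3}{3} = -2 + \frac{\left(-2\right) 5 \cdot 3}{3} = -2 + \frac{\left(-10\right) 3}{3} = -2 + \frac{1}{3} \left(-30\right) = -2 - 10 = -12$)
$f + \frac{1}{-73 + 142} \left(-140\right) = -12 + \frac{1}{-73 + 142} \left(-140\right) = -12 + \frac{1}{69} \left(-140\right) = -12 - \frac{140}{69} = - \frac{968}{69}$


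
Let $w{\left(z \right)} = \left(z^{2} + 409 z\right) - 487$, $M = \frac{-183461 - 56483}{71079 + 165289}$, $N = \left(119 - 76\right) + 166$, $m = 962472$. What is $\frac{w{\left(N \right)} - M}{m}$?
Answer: $\frac{1267287181}{9479065904} \approx 0.13369$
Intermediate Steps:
$N = 209$ ($N = 43 + 166 = 209$)
$M = - \frac{29993}{29546}$ ($M = - \frac{239944}{236368} = \left(-239944\right) \frac{1}{236368} = - \frac{29993}{29546} \approx -1.0151$)
$w{\left(z \right)} = -487 + z^{2} + 409 z$
$\frac{w{\left(N \right)} - M}{m} = \frac{\left(-487 + 209^{2} + 409 \cdot 209\right) - - \frac{29993}{29546}}{962472} = \left(\left(-487 + 43681 + 85481\right) + \frac{29993}{29546}\right) \frac{1}{962472} = \left(128675 + \frac{29993}{29546}\right) \frac{1}{962472} = \frac{3801861543}{29546} \cdot \frac{1}{962472} = \frac{1267287181}{9479065904}$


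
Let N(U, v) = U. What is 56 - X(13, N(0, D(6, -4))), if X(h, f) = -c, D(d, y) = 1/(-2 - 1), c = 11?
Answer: 67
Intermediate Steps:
D(d, y) = -⅓ (D(d, y) = 1/(-3) = -⅓)
X(h, f) = -11 (X(h, f) = -1*11 = -11)
56 - X(13, N(0, D(6, -4))) = 56 - 1*(-11) = 56 + 11 = 67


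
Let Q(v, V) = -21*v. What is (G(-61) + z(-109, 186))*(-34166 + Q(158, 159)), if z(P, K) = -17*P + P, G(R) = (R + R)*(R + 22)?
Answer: -243720968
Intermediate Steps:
G(R) = 2*R*(22 + R) (G(R) = (2*R)*(22 + R) = 2*R*(22 + R))
z(P, K) = -16*P
(G(-61) + z(-109, 186))*(-34166 + Q(158, 159)) = (2*(-61)*(22 - 61) - 16*(-109))*(-34166 - 21*158) = (2*(-61)*(-39) + 1744)*(-34166 - 3318) = (4758 + 1744)*(-37484) = 6502*(-37484) = -243720968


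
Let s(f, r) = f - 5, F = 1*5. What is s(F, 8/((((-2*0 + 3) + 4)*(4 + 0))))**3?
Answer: 0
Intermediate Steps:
F = 5
s(f, r) = -5 + f
s(F, 8/((((-2*0 + 3) + 4)*(4 + 0))))**3 = (-5 + 5)**3 = 0**3 = 0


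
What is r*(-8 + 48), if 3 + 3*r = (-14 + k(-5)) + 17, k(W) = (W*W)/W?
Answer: -200/3 ≈ -66.667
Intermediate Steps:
k(W) = W (k(W) = W²/W = W)
r = -5/3 (r = -1 + ((-14 - 5) + 17)/3 = -1 + (-19 + 17)/3 = -1 + (⅓)*(-2) = -1 - ⅔ = -5/3 ≈ -1.6667)
r*(-8 + 48) = -5*(-8 + 48)/3 = -5/3*40 = -200/3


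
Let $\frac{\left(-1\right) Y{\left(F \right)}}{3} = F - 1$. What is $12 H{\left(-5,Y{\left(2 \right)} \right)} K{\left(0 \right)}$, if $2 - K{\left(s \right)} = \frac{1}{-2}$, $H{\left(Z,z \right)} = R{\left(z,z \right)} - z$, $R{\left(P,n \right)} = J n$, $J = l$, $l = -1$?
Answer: $180$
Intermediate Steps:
$J = -1$
$Y{\left(F \right)} = 3 - 3 F$ ($Y{\left(F \right)} = - 3 \left(F - 1\right) = - 3 \left(-1 + F\right) = 3 - 3 F$)
$R{\left(P,n \right)} = - n$
$H{\left(Z,z \right)} = - 2 z$ ($H{\left(Z,z \right)} = - z - z = - 2 z$)
$K{\left(s \right)} = \frac{5}{2}$ ($K{\left(s \right)} = 2 - \frac{1}{-2} = 2 - - \frac{1}{2} = 2 + \frac{1}{2} = \frac{5}{2}$)
$12 H{\left(-5,Y{\left(2 \right)} \right)} K{\left(0 \right)} = 12 \left(- 2 \left(3 - 6\right)\right) \frac{5}{2} = 12 \left(\left(-2\right) \left(-3\right)\right) \frac{5}{2} = 12 \cdot 6 \cdot \frac{5}{2} = 72 \cdot \frac{5}{2} = 180$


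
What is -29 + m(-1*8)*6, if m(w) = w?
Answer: -77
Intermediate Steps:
-29 + m(-1*8)*6 = -29 - 1*8*6 = -29 - 8*6 = -29 - 48 = -77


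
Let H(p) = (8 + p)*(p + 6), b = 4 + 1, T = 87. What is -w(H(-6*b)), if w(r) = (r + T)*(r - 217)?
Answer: -191265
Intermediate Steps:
b = 5
H(p) = (6 + p)*(8 + p) (H(p) = (8 + p)*(6 + p) = (6 + p)*(8 + p))
w(r) = (-217 + r)*(87 + r) (w(r) = (r + 87)*(r - 217) = (87 + r)*(-217 + r) = (-217 + r)*(87 + r))
-w(H(-6*b)) = -(-18879 + (48 + (-6*5)² + 14*(-6*5))² - 130*(48 + (-6*5)² + 14*(-6*5))) = -(-18879 + (48 + (-30)² + 14*(-30))² - 130*(48 + (-30)² + 14*(-30))) = -(-18879 + (48 + 900 - 420)² - 130*(48 + 900 - 420)) = -(-18879 + 528² - 130*528) = -(-18879 + 278784 - 68640) = -1*191265 = -191265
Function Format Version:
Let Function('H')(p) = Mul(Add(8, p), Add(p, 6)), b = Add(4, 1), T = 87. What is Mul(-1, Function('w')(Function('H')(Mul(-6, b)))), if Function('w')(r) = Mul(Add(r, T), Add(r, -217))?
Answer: -191265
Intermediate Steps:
b = 5
Function('H')(p) = Mul(Add(6, p), Add(8, p)) (Function('H')(p) = Mul(Add(8, p), Add(6, p)) = Mul(Add(6, p), Add(8, p)))
Function('w')(r) = Mul(Add(-217, r), Add(87, r)) (Function('w')(r) = Mul(Add(r, 87), Add(r, -217)) = Mul(Add(87, r), Add(-217, r)) = Mul(Add(-217, r), Add(87, r)))
Mul(-1, Function('w')(Function('H')(Mul(-6, b)))) = Mul(-1, Add(-18879, Pow(Add(48, Pow(Mul(-6, 5), 2), Mul(14, Mul(-6, 5))), 2), Mul(-130, Add(48, Pow(Mul(-6, 5), 2), Mul(14, Mul(-6, 5)))))) = Mul(-1, Add(-18879, Pow(Add(48, Pow(-30, 2), Mul(14, -30)), 2), Mul(-130, Add(48, Pow(-30, 2), Mul(14, -30))))) = Mul(-1, Add(-18879, Pow(Add(48, 900, -420), 2), Mul(-130, Add(48, 900, -420)))) = Mul(-1, Add(-18879, Pow(528, 2), Mul(-130, 528))) = Mul(-1, Add(-18879, 278784, -68640)) = Mul(-1, 191265) = -191265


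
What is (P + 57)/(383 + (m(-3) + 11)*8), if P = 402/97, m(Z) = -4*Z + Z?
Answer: 1977/17557 ≈ 0.11260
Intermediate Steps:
m(Z) = -3*Z
P = 402/97 (P = 402*(1/97) = 402/97 ≈ 4.1443)
(P + 57)/(383 + (m(-3) + 11)*8) = (402/97 + 57)/(383 + (-3*(-3) + 11)*8) = 5931/(97*(383 + (9 + 11)*8)) = 5931/(97*(383 + 20*8)) = 5931/(97*(383 + 160)) = (5931/97)/543 = (5931/97)*(1/543) = 1977/17557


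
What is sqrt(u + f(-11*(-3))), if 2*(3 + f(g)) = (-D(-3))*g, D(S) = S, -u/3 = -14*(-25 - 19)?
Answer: I*sqrt(7206)/2 ≈ 42.444*I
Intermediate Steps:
u = -1848 (u = -(-42)*(-25 - 19) = -(-42)*(-44) = -3*616 = -1848)
f(g) = -3 + 3*g/2 (f(g) = -3 + ((-1*(-3))*g)/2 = -3 + (3*g)/2 = -3 + 3*g/2)
sqrt(u + f(-11*(-3))) = sqrt(-1848 + (-3 + 3*(-11*(-3))/2)) = sqrt(-1848 + (-3 + (3/2)*33)) = sqrt(-1848 + (-3 + 99/2)) = sqrt(-1848 + 93/2) = sqrt(-3603/2) = I*sqrt(7206)/2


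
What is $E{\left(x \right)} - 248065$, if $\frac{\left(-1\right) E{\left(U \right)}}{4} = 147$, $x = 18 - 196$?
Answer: $-248653$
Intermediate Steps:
$x = -178$
$E{\left(U \right)} = -588$ ($E{\left(U \right)} = \left(-4\right) 147 = -588$)
$E{\left(x \right)} - 248065 = -588 - 248065 = -248653$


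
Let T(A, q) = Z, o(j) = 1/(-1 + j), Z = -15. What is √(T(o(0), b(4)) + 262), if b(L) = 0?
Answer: √247 ≈ 15.716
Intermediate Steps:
T(A, q) = -15
√(T(o(0), b(4)) + 262) = √(-15 + 262) = √247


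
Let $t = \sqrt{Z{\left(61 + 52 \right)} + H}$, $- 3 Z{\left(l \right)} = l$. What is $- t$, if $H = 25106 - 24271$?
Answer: $- \frac{2 \sqrt{1794}}{3} \approx -28.237$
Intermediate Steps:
$Z{\left(l \right)} = - \frac{l}{3}$
$H = 835$
$t = \frac{2 \sqrt{1794}}{3}$ ($t = \sqrt{- \frac{61 + 52}{3} + 835} = \sqrt{\left(- \frac{1}{3}\right) 113 + 835} = \sqrt{- \frac{113}{3} + 835} = \sqrt{\frac{2392}{3}} = \frac{2 \sqrt{1794}}{3} \approx 28.237$)
$- t = - \frac{2 \sqrt{1794}}{3}$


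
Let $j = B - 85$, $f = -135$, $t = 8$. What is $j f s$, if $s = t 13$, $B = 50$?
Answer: $491400$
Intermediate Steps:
$j = -35$ ($j = 50 - 85 = -35$)
$s = 104$ ($s = 8 \cdot 13 = 104$)
$j f s = \left(-35\right) \left(-135\right) 104 = 4725 \cdot 104 = 491400$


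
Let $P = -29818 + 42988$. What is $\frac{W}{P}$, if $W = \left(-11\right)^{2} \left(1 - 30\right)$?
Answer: $- \frac{3509}{13170} \approx -0.26644$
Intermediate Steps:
$P = 13170$
$W = -3509$ ($W = 121 \left(-29\right) = -3509$)
$\frac{W}{P} = - \frac{3509}{13170}$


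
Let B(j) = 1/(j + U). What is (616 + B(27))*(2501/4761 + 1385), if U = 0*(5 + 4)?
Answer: 109719351638/128547 ≈ 8.5354e+5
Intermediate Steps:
U = 0 (U = 0*9 = 0)
B(j) = 1/j (B(j) = 1/(j + 0) = 1/j)
(616 + B(27))*(2501/4761 + 1385) = (616 + 1/27)*(2501/4761 + 1385) = (616 + 1/27)*(2501*(1/4761) + 1385) = 16633*(2501/4761 + 1385)/27 = (16633/27)*(6596486/4761) = 109719351638/128547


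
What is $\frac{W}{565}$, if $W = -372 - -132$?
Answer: $- \frac{48}{113} \approx -0.42478$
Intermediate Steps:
$W = -240$ ($W = -372 + 132 = -240$)
$\frac{W}{565} = - \frac{240}{565} = \left(-240\right) \frac{1}{565} = - \frac{48}{113}$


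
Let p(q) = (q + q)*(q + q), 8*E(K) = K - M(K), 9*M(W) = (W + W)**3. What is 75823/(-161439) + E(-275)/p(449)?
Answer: 7485549396017/3124441328544 ≈ 2.3958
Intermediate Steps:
M(W) = 8*W**3/9 (M(W) = (W + W)**3/9 = (2*W)**3/9 = (8*W**3)/9 = 8*W**3/9)
E(K) = -K**3/9 + K/8 (E(K) = (K - 8*K**3/9)/8 = -K**3/9 + K/8)
p(q) = 4*q**2 (p(q) = (2*q)*(2*q) = 4*q**2)
75823/(-161439) + E(-275)/p(449) = 75823/(-161439) + (-1/9*(-275)**3 + (1/8)*(-275))/((4*449**2)) = 75823*(-1/161439) + (-1/9*(-20796875) - 275/8)/((4*201601)) = -75823/161439 + (20796875/9 - 275/8)/806404 = -75823/161439 + (166372525/72)*(1/806404) = -75823/161439 + 166372525/58061088 = 7485549396017/3124441328544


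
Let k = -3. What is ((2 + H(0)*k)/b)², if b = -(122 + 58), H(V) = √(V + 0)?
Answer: 1/8100 ≈ 0.00012346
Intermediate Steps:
H(V) = √V
b = -180 (b = -1*180 = -180)
((2 + H(0)*k)/b)² = ((2 + √0*(-3))/(-180))² = ((2 + 0*(-3))*(-1/180))² = ((2 + 0)*(-1/180))² = (2*(-1/180))² = (-1/90)² = 1/8100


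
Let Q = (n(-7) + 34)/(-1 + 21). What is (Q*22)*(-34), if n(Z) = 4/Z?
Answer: -43758/35 ≈ -1250.2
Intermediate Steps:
Q = 117/70 (Q = (4/(-7) + 34)/(-1 + 21) = (4*(-⅐) + 34)/20 = (-4/7 + 34)*(1/20) = (234/7)*(1/20) = 117/70 ≈ 1.6714)
(Q*22)*(-34) = ((117/70)*22)*(-34) = (1287/35)*(-34) = -43758/35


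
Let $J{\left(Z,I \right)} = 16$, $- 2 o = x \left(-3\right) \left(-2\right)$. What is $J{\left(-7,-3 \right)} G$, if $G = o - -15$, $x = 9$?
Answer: $-192$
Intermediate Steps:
$o = -27$ ($o = - \frac{9 \left(-3\right) \left(-2\right)}{2} = - \frac{\left(-27\right) \left(-2\right)}{2} = \left(- \frac{1}{2}\right) 54 = -27$)
$G = -12$ ($G = -27 - -15 = -27 + 15 = -12$)
$J{\left(-7,-3 \right)} G = 16 \left(-12\right) = -192$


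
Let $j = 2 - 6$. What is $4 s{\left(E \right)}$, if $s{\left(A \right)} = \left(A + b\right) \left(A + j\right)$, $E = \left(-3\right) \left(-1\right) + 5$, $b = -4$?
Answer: $64$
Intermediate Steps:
$j = -4$
$E = 8$ ($E = 3 + 5 = 8$)
$s{\left(A \right)} = \left(-4 + A\right)^{2}$ ($s{\left(A \right)} = \left(A - 4\right) \left(A - 4\right) = \left(-4 + A\right) \left(-4 + A\right) = \left(-4 + A\right)^{2}$)
$4 s{\left(E \right)} = 4 \left(16 + 8^{2} - 64\right) = 4 \left(16 + 64 - 64\right) = 4 \cdot 16 = 64$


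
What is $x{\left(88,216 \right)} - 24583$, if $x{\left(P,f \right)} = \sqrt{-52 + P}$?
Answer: $-24577$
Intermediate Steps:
$x{\left(88,216 \right)} - 24583 = \sqrt{-52 + 88} - 24583 = \sqrt{36} - 24583 = 6 - 24583 = -24577$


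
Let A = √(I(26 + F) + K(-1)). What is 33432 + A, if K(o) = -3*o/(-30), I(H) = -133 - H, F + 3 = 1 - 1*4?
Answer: 33432 + I*√15310/10 ≈ 33432.0 + 12.373*I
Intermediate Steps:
F = -6 (F = -3 + (1 - 1*4) = -3 + (1 - 4) = -3 - 3 = -6)
K(o) = o/10 (K(o) = -3*o*(-1/30) = o/10)
A = I*√15310/10 (A = √((-133 - (26 - 6)) + (⅒)*(-1)) = √((-133 - 1*20) - ⅒) = √((-133 - 20) - ⅒) = √(-153 - ⅒) = √(-1531/10) = I*√15310/10 ≈ 12.373*I)
33432 + A = 33432 + I*√15310/10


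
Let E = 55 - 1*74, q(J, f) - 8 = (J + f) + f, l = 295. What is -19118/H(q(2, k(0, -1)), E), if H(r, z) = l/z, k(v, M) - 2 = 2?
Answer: 363242/295 ≈ 1231.3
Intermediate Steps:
k(v, M) = 4 (k(v, M) = 2 + 2 = 4)
q(J, f) = 8 + J + 2*f (q(J, f) = 8 + ((J + f) + f) = 8 + (J + 2*f) = 8 + J + 2*f)
E = -19 (E = 55 - 74 = -19)
H(r, z) = 295/z
-19118/H(q(2, k(0, -1)), E) = -19118/(295/(-19)) = -19118/(295*(-1/19)) = -19118/(-295/19) = -19118*(-19/295) = 363242/295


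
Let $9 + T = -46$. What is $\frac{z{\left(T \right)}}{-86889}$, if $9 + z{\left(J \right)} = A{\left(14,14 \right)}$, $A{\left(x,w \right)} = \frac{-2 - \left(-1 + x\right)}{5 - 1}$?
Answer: $\frac{17}{115852} \approx 0.00014674$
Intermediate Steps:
$T = -55$ ($T = -9 - 46 = -55$)
$A{\left(x,w \right)} = - \frac{1}{4} - \frac{x}{4}$ ($A{\left(x,w \right)} = \frac{-1 - x}{4} = \left(-1 - x\right) \frac{1}{4} = - \frac{1}{4} - \frac{x}{4}$)
$z{\left(J \right)} = - \frac{51}{4}$ ($z{\left(J \right)} = -9 - \frac{15}{4} = - \frac{51}{4}$)
$\frac{z{\left(T \right)}}{-86889} = - \frac{51}{4 \left(-86889\right)} = \left(- \frac{51}{4}\right) \left(- \frac{1}{86889}\right) = \frac{17}{115852}$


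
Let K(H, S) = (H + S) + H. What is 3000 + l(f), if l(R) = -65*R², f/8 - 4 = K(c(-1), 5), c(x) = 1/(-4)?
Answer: -297560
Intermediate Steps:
c(x) = -¼ (c(x) = 1*(-¼) = -¼)
K(H, S) = S + 2*H
f = 68 (f = 32 + 8*(5 + 2*(-¼)) = 32 + 8*(5 - ½) = 32 + 8*(9/2) = 32 + 36 = 68)
3000 + l(f) = 3000 - 65*68² = 3000 - 65*4624 = 3000 - 300560 = -297560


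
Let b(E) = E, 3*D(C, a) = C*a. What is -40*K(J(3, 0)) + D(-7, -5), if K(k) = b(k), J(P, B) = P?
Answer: -325/3 ≈ -108.33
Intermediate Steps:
D(C, a) = C*a/3 (D(C, a) = (C*a)/3 = C*a/3)
K(k) = k
-40*K(J(3, 0)) + D(-7, -5) = -40*3 + (1/3)*(-7)*(-5) = -120 + 35/3 = -325/3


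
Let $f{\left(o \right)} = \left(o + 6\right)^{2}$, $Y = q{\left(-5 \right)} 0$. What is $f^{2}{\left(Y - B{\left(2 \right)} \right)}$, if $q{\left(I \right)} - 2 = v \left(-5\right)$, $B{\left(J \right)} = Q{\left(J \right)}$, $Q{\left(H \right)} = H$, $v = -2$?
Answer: $256$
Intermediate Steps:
$B{\left(J \right)} = J$
$q{\left(I \right)} = 12$ ($q{\left(I \right)} = 2 - -10 = 2 + 10 = 12$)
$Y = 0$ ($Y = 12 \cdot 0 = 0$)
$f{\left(o \right)} = \left(6 + o\right)^{2}$
$f^{2}{\left(Y - B{\left(2 \right)} \right)} = \left(\left(6 + \left(0 - 2\right)\right)^{2}\right)^{2} = \left(\left(6 - 2\right)^{2}\right)^{2} = \left(4^{2}\right)^{2} = 16^{2} = 256$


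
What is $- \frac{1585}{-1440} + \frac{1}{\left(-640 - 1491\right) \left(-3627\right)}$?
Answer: $\frac{272237413}{247332384} \approx 1.1007$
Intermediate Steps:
$- \frac{1585}{-1440} + \frac{1}{\left(-640 - 1491\right) \left(-3627\right)} = \left(-1585\right) \left(- \frac{1}{1440}\right) + \frac{1}{-2131} \left(- \frac{1}{3627}\right) = \frac{317}{288} - - \frac{1}{7729137} = \frac{317}{288} + \frac{1}{7729137} = \frac{272237413}{247332384}$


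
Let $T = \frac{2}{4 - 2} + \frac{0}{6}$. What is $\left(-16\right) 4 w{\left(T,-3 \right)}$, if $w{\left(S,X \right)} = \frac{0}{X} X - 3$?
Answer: $192$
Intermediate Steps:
$T = 1$ ($T = \frac{2}{2} + 0 \cdot \frac{1}{6} = 2 \cdot \frac{1}{2} + 0 = 1 + 0 = 1$)
$w{\left(S,X \right)} = -3$ ($w{\left(S,X \right)} = 0 X - 3 = 0 - 3 = -3$)
$\left(-16\right) 4 w{\left(T,-3 \right)} = \left(-16\right) 4 \left(-3\right) = \left(-64\right) \left(-3\right) = 192$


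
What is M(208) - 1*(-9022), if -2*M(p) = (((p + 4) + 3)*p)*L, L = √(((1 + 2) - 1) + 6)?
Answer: 9022 - 44720*√2 ≈ -54222.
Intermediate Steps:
L = 2*√2 (L = √((3 - 1) + 6) = √(2 + 6) = √8 = 2*√2 ≈ 2.8284)
M(p) = -p*√2*(7 + p) (M(p) = -((p + 4) + 3)*p*2*√2/2 = -((4 + p) + 3)*p*2*√2/2 = -(7 + p)*p*2*√2/2 = -p*(7 + p)*2*√2/2 = -p*√2*(7 + p))
M(208) - 1*(-9022) = -1*208*√2*(7 + 208) - 1*(-9022) = -1*208*√2*215 + 9022 = -44720*√2 + 9022 = 9022 - 44720*√2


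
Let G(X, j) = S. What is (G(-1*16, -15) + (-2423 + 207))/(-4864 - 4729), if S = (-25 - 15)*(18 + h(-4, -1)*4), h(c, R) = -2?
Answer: 2616/9593 ≈ 0.27270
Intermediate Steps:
S = -400 (S = (-25 - 15)*(18 - 2*4) = -40*(18 - 8) = -40*10 = -400)
G(X, j) = -400
(G(-1*16, -15) + (-2423 + 207))/(-4864 - 4729) = (-400 + (-2423 + 207))/(-4864 - 4729) = (-400 - 2216)/(-9593) = -2616*(-1/9593) = 2616/9593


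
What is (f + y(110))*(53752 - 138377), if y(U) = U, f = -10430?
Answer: 873330000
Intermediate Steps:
(f + y(110))*(53752 - 138377) = (-10430 + 110)*(53752 - 138377) = -10320*(-84625) = 873330000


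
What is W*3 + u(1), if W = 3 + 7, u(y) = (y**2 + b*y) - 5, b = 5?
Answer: 31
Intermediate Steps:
u(y) = -5 + y**2 + 5*y (u(y) = (y**2 + 5*y) - 5 = -5 + y**2 + 5*y)
W = 10
W*3 + u(1) = 10*3 + (-5 + 1**2 + 5*1) = 30 + (-5 + 1 + 5) = 30 + 1 = 31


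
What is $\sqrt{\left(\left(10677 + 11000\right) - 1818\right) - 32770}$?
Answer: $i \sqrt{12911} \approx 113.63 i$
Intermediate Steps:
$\sqrt{\left(\left(10677 + 11000\right) - 1818\right) - 32770} = \sqrt{\left(21677 + \left(-8134 + 6316\right)\right) - 32770} = \sqrt{\left(21677 - 1818\right) - 32770} = \sqrt{19859 - 32770} = \sqrt{-12911} = i \sqrt{12911}$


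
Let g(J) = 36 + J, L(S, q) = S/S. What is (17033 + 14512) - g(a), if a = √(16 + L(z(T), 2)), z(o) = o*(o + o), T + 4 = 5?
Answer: 31509 - √17 ≈ 31505.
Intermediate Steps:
T = 1 (T = -4 + 5 = 1)
z(o) = 2*o² (z(o) = o*(2*o) = 2*o²)
L(S, q) = 1
a = √17 (a = √(16 + 1) = √17 ≈ 4.1231)
(17033 + 14512) - g(a) = (17033 + 14512) - (36 + √17) = 31545 + (-36 - √17) = 31509 - √17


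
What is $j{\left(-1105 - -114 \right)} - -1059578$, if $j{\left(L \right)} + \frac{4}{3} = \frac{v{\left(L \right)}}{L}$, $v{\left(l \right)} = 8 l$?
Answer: $\frac{3178754}{3} \approx 1.0596 \cdot 10^{6}$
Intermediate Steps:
$j{\left(L \right)} = \frac{20}{3}$ ($j{\left(L \right)} = - \frac{4}{3} + \frac{8 L}{L} = - \frac{4}{3} + 8 = \frac{20}{3}$)
$j{\left(-1105 - -114 \right)} - -1059578 = \frac{20}{3} - -1059578 = \frac{20}{3} + 1059578 = \frac{3178754}{3}$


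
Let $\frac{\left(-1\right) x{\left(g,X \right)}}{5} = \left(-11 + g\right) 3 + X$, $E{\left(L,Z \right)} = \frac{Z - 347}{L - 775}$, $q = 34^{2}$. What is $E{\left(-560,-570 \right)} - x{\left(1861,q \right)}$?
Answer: $\frac{44763467}{1335} \approx 33531.0$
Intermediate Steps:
$q = 1156$
$E{\left(L,Z \right)} = \frac{-347 + Z}{-775 + L}$
$x{\left(g,X \right)} = 165 - 15 g - 5 X$ ($x{\left(g,X \right)} = - 5 \left(\left(-11 + g\right) 3 + X\right) = - 5 \left(\left(-33 + 3 g\right) + X\right) = - 5 \left(-33 + X + 3 g\right) = 165 - 15 g - 5 X$)
$E{\left(-560,-570 \right)} - x{\left(1861,q \right)} = \frac{-347 - 570}{-775 - 560} - \left(165 - 27915 - 5780\right) = \frac{1}{-1335} \left(-917\right) - \left(165 - 27915 - 5780\right) = \left(- \frac{1}{1335}\right) \left(-917\right) - -33530 = \frac{917}{1335} + 33530 = \frac{44763467}{1335}$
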